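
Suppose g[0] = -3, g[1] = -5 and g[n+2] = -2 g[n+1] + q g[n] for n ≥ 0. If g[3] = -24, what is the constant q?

-4

g[2] = 10 - 3q
g[3] = -20 + q
So -20 + q = -24, giving q = -4.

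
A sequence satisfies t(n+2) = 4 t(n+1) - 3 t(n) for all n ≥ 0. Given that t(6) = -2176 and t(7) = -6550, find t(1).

Rearranging, t(n-2) = (t(n) - 4 t(n-1)) / -3.
t(5) = (-6550 - 4*(-2176)) / -3 = 2154/-3 = -718
t(4) = (-2176 - 4*(-718)) / -3 = 696/-3 = -232
t(3) = (-718 - 4*(-232)) / -3 = 210/-3 = -70
t(2) = (-232 - 4*(-70)) / -3 = 48/-3 = -16
t(1) = (-70 - 4*(-16)) / -3 = -6/-3 = 2

2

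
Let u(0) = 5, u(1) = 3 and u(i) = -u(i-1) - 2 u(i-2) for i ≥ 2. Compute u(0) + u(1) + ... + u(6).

u(2) = -3 - 2·5 = -13
u(3) = -(-13) - 2·3 = 7
u(4) = -7 - 2·(-13) = 19
u(5) = -19 - 2·7 = -33
u(6) = -(-33) - 2·19 = -5
Sum = 5 + 3 + (-13) + 7 + 19 + (-33) + (-5) = -17

-17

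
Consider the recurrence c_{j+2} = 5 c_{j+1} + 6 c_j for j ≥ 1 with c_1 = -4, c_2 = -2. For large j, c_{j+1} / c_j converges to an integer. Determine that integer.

The characteristic equation is r^2 - 5r - 6 = 0, which factors as (r - 6)(r + 1) = 0.
So the roots are 6 and -1. Since |6| > |-1| and the coefficient of 6^j is non-zero, the ratio tends to 6.

6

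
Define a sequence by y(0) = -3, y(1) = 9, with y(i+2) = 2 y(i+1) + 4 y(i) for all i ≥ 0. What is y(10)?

y(2) = 2*9 + 4*(-3) = 6
y(3) = 2*6 + 4*9 = 48
y(4) = 2*48 + 4*6 = 120
y(5) = 2*120 + 4*48 = 432
y(6) = 2*432 + 4*120 = 1344
y(7) = 2*1344 + 4*432 = 4416
y(8) = 2*4416 + 4*1344 = 14208
y(9) = 2*14208 + 4*4416 = 46080
y(10) = 2*46080 + 4*14208 = 148992

148992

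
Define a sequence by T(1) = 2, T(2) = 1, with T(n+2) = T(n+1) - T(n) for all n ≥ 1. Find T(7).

2

T(3) = 1 - 2 = -1
T(4) = (-1) - 1 = -2
T(5) = (-2) - (-1) = -1
T(6) = (-1) - (-2) = 1
T(7) = 1 - (-1) = 2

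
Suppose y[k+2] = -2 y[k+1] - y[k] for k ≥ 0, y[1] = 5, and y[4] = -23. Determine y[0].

1

Let y[0] = z.
y[2] = -10 - z
y[3] = 15 + 2z
y[4] = -20 - 3z
So -20 - 3z = -23, giving z = 1.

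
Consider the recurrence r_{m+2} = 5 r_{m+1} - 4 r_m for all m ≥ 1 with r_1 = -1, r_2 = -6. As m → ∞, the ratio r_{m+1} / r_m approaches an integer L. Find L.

The characteristic equation is r^2 - 5r + 4 = 0, which factors as (r - 4)(r - 1) = 0.
So the roots are 4 and 1. Since |4| > |1| and the coefficient of 4^m is non-zero, the ratio tends to 4.

4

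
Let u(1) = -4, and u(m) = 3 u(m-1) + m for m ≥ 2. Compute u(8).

u(2) = 3·(-4) + 2 = -10
u(3) = 3·(-10) + 3 = -27
u(4) = 3·(-27) + 4 = -77
u(5) = 3·(-77) + 5 = -226
u(6) = 3·(-226) + 6 = -672
u(7) = 3·(-672) + 7 = -2009
u(8) = 3·(-2009) + 8 = -6019

-6019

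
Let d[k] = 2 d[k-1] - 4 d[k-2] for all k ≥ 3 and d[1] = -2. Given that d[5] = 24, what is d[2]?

Let d[2] = v.
d[3] = 8 + 2v
d[4] = 16
d[5] = -8v
So -8v = 24, giving v = -3.

-3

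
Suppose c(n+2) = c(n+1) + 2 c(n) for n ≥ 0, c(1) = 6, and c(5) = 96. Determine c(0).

3

Let c(0) = y.
c(2) = 6 + 2y
c(3) = 18 + 2y
c(4) = 30 + 6y
c(5) = 66 + 10y
So 66 + 10y = 96, giving y = 3.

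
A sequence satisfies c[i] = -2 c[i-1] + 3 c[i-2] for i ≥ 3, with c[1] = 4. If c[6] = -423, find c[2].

-3

Let c[2] = w.
c[3] = 12 - 2w
c[4] = -24 + 7w
c[5] = 84 - 20w
c[6] = -240 + 61w
So -240 + 61w = -423, giving w = -3.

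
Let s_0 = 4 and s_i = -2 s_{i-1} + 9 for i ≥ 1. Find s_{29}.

The fixed point is 9/(1 + 2) = 3, so s_i - 3 = -2(s_{i-1} - 3).
Hence s_i = 1·(-2)^i + 3.
s_{29} = 1·(-2)^{29} + 3 = 1·-536870912 + 3 = -536870909.

-536870909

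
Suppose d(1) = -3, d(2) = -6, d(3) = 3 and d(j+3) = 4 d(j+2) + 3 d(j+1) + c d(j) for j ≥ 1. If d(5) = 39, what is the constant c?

d(4) = -6 - 3c
d(5) = -15 - 18c
So -15 - 18c = 39, giving c = -3.

-3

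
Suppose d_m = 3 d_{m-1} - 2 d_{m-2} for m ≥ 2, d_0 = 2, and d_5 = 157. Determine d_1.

Let d_1 = x.
d_2 = -4 + 3x
d_3 = -12 + 7x
d_4 = -28 + 15x
d_5 = -60 + 31x
So -60 + 31x = 157, giving x = 7.

7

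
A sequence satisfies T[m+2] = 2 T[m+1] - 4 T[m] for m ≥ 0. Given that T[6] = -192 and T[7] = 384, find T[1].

Rearranging, T[m-2] = (T[m] - 2 T[m-1]) / -4.
T[5] = (384 - 2·(-192)) / -4 = 768/-4 = -192
T[4] = (-192 - 2·(-192)) / -4 = 192/-4 = -48
T[3] = (-192 - 2·(-48)) / -4 = -96/-4 = 24
T[2] = (-48 - 2·24) / -4 = -96/-4 = 24
T[1] = (24 - 2·24) / -4 = -24/-4 = 6

6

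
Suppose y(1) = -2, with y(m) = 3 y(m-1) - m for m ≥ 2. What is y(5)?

y(2) = 3·(-2) - 2 = -8
y(3) = 3·(-8) - 3 = -27
y(4) = 3·(-27) - 4 = -85
y(5) = 3·(-85) - 5 = -260

-260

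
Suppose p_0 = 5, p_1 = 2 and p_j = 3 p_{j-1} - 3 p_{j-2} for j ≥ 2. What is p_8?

p_2 = 3·2 - 3·5 = -9
p_3 = 3·(-9) - 3·2 = -33
p_4 = 3·(-33) - 3·(-9) = -72
p_5 = 3·(-72) - 3·(-33) = -117
p_6 = 3·(-117) - 3·(-72) = -135
p_7 = 3·(-135) - 3·(-117) = -54
p_8 = 3·(-54) - 3·(-135) = 243

243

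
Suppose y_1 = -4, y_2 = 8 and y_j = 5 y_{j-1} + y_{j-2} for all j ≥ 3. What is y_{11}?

y_3 = 5*8 + (-4) = 36
y_4 = 5*36 + 8 = 188
y_5 = 5*188 + 36 = 976
y_6 = 5*976 + 188 = 5068
y_7 = 5*5068 + 976 = 26316
y_8 = 5*26316 + 5068 = 136648
y_9 = 5*136648 + 26316 = 709556
y_{10} = 5*709556 + 136648 = 3684428
y_{11} = 5*3684428 + 709556 = 19131696

19131696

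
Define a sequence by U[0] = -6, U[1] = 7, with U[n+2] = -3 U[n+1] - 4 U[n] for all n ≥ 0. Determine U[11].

-4261

U[2] = -3(7) - 4(-6) = 3
U[3] = -3(3) - 4(7) = -37
U[4] = -3(-37) - 4(3) = 99
U[5] = -3(99) - 4(-37) = -149
U[6] = -3(-149) - 4(99) = 51
U[7] = -3(51) - 4(-149) = 443
U[8] = -3(443) - 4(51) = -1533
U[9] = -3(-1533) - 4(443) = 2827
U[10] = -3(2827) - 4(-1533) = -2349
U[11] = -3(-2349) - 4(2827) = -4261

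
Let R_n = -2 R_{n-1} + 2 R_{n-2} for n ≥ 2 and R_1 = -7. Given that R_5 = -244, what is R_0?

-2

Let R_0 = v.
R_2 = 14 + 2v
R_3 = -42 - 4v
R_4 = 112 + 12v
R_5 = -308 - 32v
So -308 - 32v = -244, giving v = -2.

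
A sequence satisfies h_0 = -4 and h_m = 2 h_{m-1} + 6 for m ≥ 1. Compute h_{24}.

The fixed point is 6/(1 - 2) = -6, so h_m + 6 = 2(h_{m-1} + 6).
Hence h_m = 2·2^m - 6.
h_{24} = 2·2^{24} - 6 = 2·16777216 - 6 = 33554426.

33554426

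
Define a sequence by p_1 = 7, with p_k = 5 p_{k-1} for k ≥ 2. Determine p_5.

p_2 = 5·7 = 35
p_3 = 5·35 = 175
p_4 = 5·175 = 875
p_5 = 5·875 = 4375

4375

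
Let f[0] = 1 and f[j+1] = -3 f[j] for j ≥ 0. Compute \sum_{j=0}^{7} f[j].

-1640

f[1] = -3·1 = -3
f[2] = -3·(-3) = 9
f[3] = -3·9 = -27
f[4] = -3·(-27) = 81
f[5] = -3·81 = -243
f[6] = -3·(-243) = 729
f[7] = -3·729 = -2187
Sum = 1 + (-3) + 9 + (-27) + 81 + (-243) + 729 + (-2187) = -1640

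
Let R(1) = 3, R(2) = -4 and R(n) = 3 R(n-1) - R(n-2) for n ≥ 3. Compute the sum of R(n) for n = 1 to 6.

-448

R(3) = 3·(-4) - 3 = -15
R(4) = 3·(-15) - (-4) = -41
R(5) = 3·(-41) - (-15) = -108
R(6) = 3·(-108) - (-41) = -283
Sum = 3 + (-4) + (-15) + (-41) + (-108) + (-283) = -448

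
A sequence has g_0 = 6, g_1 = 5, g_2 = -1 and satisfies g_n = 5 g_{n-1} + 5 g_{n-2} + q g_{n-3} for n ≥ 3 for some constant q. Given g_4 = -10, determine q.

-3

g_3 = 20 + 6q
g_4 = 95 + 35q
So 95 + 35q = -10, giving q = -3.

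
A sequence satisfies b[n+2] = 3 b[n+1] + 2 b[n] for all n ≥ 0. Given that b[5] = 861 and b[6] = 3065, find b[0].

Rearranging, b[n-2] = (b[n] - 3 b[n-1]) / 2.
b[4] = (3065 - 3·861) / 2 = 482/2 = 241
b[3] = (861 - 3·241) / 2 = 138/2 = 69
b[2] = (241 - 3·69) / 2 = 34/2 = 17
b[1] = (69 - 3·17) / 2 = 18/2 = 9
b[0] = (17 - 3·9) / 2 = -10/2 = -5

-5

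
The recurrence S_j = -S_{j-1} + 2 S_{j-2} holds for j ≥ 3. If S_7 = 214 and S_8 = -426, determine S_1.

4

Rearranging, S_{j-2} = (S_j + S_{j-1}) / 2.
S_6 = (-426 + 214) / 2 = -212/2 = -106
S_5 = (214 + (-106)) / 2 = 108/2 = 54
S_4 = (-106 + 54) / 2 = -52/2 = -26
S_3 = (54 + (-26)) / 2 = 28/2 = 14
S_2 = (-26 + 14) / 2 = -12/2 = -6
S_1 = (14 + (-6)) / 2 = 8/2 = 4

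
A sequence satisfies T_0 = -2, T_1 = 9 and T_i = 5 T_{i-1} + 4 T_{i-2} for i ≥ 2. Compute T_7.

T_2 = 5(9) + 4(-2) = 37
T_3 = 5(37) + 4(9) = 221
T_4 = 5(221) + 4(37) = 1253
T_5 = 5(1253) + 4(221) = 7149
T_6 = 5(7149) + 4(1253) = 40757
T_7 = 5(40757) + 4(7149) = 232381

232381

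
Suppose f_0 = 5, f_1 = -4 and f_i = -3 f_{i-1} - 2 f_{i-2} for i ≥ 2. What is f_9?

506

f_2 = -3(-4) - 2(5) = 2
f_3 = -3(2) - 2(-4) = 2
f_4 = -3(2) - 2(2) = -10
f_5 = -3(-10) - 2(2) = 26
f_6 = -3(26) - 2(-10) = -58
f_7 = -3(-58) - 2(26) = 122
f_8 = -3(122) - 2(-58) = -250
f_9 = -3(-250) - 2(122) = 506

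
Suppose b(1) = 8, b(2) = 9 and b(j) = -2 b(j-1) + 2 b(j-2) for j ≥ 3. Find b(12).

b(3) = -2*9 + 2*8 = -2
b(4) = -2*(-2) + 2*9 = 22
b(5) = -2*22 + 2*(-2) = -48
b(6) = -2*(-48) + 2*22 = 140
b(7) = -2*140 + 2*(-48) = -376
b(8) = -2*(-376) + 2*140 = 1032
b(9) = -2*1032 + 2*(-376) = -2816
b(10) = -2*(-2816) + 2*1032 = 7696
b(11) = -2*7696 + 2*(-2816) = -21024
b(12) = -2*(-21024) + 2*7696 = 57440

57440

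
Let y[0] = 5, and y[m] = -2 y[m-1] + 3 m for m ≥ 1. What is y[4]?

y[1] = -2*5 + 3 = -7
y[2] = -2*(-7) + 6 = 20
y[3] = -2*20 + 9 = -31
y[4] = -2*(-31) + 12 = 74

74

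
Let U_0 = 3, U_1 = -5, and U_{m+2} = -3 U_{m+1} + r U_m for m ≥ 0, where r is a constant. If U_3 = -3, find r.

U_2 = 15 + 3r
U_3 = -45 - 14r
So -45 - 14r = -3, giving r = -3.

-3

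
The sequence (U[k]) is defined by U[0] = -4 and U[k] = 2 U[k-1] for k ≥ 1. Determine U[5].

-128

U[1] = 2(-4) = -8
U[2] = 2(-8) = -16
U[3] = 2(-16) = -32
U[4] = 2(-32) = -64
U[5] = 2(-64) = -128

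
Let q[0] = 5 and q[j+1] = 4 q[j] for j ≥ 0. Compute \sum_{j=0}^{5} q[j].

q[1] = 4(5) = 20
q[2] = 4(20) = 80
q[3] = 4(80) = 320
q[4] = 4(320) = 1280
q[5] = 4(1280) = 5120
Sum = 5 + 20 + 80 + 320 + 1280 + 5120 = 6825

6825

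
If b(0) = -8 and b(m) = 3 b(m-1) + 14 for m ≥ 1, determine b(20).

-3486784408

The fixed point is 14/(1 - 3) = -7, so b(m) + 7 = 3(b(m-1) + 7).
Hence b(m) = -1·3^m - 7.
b(20) = -1·3^{20} - 7 = -1·3486784401 - 7 = -3486784408.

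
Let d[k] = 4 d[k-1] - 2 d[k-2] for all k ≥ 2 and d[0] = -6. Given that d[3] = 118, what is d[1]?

Let d[1] = z.
d[2] = 12 + 4z
d[3] = 48 + 14z
So 48 + 14z = 118, giving z = 5.

5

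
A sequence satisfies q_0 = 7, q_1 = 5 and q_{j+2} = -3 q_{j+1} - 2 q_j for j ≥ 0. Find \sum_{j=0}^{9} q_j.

q_2 = -3(5) - 2(7) = -29
q_3 = -3(-29) - 2(5) = 77
q_4 = -3(77) - 2(-29) = -173
q_5 = -3(-173) - 2(77) = 365
q_6 = -3(365) - 2(-173) = -749
q_7 = -3(-749) - 2(365) = 1517
q_8 = -3(1517) - 2(-749) = -3053
q_9 = -3(-3053) - 2(1517) = 6125
Sum = 7 + 5 + (-29) + 77 + (-173) + 365 + (-749) + 1517 + (-3053) + 6125 = 4092

4092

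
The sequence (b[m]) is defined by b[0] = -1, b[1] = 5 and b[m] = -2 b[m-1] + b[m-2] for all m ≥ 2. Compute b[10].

-12875

b[2] = -2*5 + (-1) = -11
b[3] = -2*(-11) + 5 = 27
b[4] = -2*27 + (-11) = -65
b[5] = -2*(-65) + 27 = 157
b[6] = -2*157 + (-65) = -379
b[7] = -2*(-379) + 157 = 915
b[8] = -2*915 + (-379) = -2209
b[9] = -2*(-2209) + 915 = 5333
b[10] = -2*5333 + (-2209) = -12875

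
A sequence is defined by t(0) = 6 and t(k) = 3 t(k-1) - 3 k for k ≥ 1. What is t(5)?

t(1) = 3*6 - 3 = 15
t(2) = 3*15 - 6 = 39
t(3) = 3*39 - 9 = 108
t(4) = 3*108 - 12 = 312
t(5) = 3*312 - 15 = 921

921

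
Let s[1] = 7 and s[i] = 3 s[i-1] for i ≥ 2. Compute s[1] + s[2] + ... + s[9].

68887

s[2] = 3(7) = 21
s[3] = 3(21) = 63
s[4] = 3(63) = 189
s[5] = 3(189) = 567
s[6] = 3(567) = 1701
s[7] = 3(1701) = 5103
s[8] = 3(5103) = 15309
s[9] = 3(15309) = 45927
Sum = 7 + 21 + 63 + 189 + 567 + 1701 + 5103 + 15309 + 45927 = 68887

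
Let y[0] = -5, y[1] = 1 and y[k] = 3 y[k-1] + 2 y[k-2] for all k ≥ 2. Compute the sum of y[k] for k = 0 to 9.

y[2] = 3*1 + 2*(-5) = -7
y[3] = 3*(-7) + 2*1 = -19
y[4] = 3*(-19) + 2*(-7) = -71
y[5] = 3*(-71) + 2*(-19) = -251
y[6] = 3*(-251) + 2*(-71) = -895
y[7] = 3*(-895) + 2*(-251) = -3187
y[8] = 3*(-3187) + 2*(-895) = -11351
y[9] = 3*(-11351) + 2*(-3187) = -40427
Sum = (-5) + 1 + (-7) + (-19) + (-71) + (-251) + (-895) + (-3187) + (-11351) + (-40427) = -56212

-56212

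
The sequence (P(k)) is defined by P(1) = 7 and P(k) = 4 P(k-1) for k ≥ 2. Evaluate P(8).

114688

P(2) = 4(7) = 28
P(3) = 4(28) = 112
P(4) = 4(112) = 448
P(5) = 4(448) = 1792
P(6) = 4(1792) = 7168
P(7) = 4(7168) = 28672
P(8) = 4(28672) = 114688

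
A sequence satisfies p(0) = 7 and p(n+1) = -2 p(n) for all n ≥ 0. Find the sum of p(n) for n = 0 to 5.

-147

p(1) = -2*7 = -14
p(2) = -2*(-14) = 28
p(3) = -2*28 = -56
p(4) = -2*(-56) = 112
p(5) = -2*112 = -224
Sum = 7 + (-14) + 28 + (-56) + 112 + (-224) = -147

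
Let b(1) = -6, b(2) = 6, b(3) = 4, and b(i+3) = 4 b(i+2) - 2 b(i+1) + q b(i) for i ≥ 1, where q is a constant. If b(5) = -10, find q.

1

b(4) = 4 - 6q
b(5) = 8 - 18q
So 8 - 18q = -10, giving q = 1.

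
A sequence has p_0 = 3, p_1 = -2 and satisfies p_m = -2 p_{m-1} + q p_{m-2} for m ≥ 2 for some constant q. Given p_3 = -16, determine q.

1

p_2 = 4 + 3q
p_3 = -8 - 8q
So -8 - 8q = -16, giving q = 1.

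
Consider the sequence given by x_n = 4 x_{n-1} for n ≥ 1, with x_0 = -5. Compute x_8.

x_1 = 4*(-5) = -20
x_2 = 4*(-20) = -80
x_3 = 4*(-80) = -320
x_4 = 4*(-320) = -1280
x_5 = 4*(-1280) = -5120
x_6 = 4*(-5120) = -20480
x_7 = 4*(-20480) = -81920
x_8 = 4*(-81920) = -327680

-327680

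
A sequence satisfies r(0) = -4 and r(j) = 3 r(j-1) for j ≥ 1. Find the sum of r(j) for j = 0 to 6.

-4372

r(1) = 3(-4) = -12
r(2) = 3(-12) = -36
r(3) = 3(-36) = -108
r(4) = 3(-108) = -324
r(5) = 3(-324) = -972
r(6) = 3(-972) = -2916
Sum = (-4) + (-12) + (-36) + (-108) + (-324) + (-972) + (-2916) = -4372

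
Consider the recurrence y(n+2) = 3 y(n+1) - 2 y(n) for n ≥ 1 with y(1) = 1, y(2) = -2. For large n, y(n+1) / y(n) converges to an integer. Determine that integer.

2

The characteristic equation is r^2 - 3r + 2 = 0, which factors as (r - 2)(r - 1) = 0.
So the roots are 2 and 1. Since |2| > |1| and the coefficient of 2^n is non-zero, the ratio tends to 2.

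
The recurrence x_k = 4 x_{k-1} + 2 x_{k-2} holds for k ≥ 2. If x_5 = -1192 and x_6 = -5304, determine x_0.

-3

Rearranging, x_{k-2} = (x_k - 4 x_{k-1}) / 2.
x_4 = (-5304 - 4(-1192)) / 2 = -536/2 = -268
x_3 = (-1192 - 4(-268)) / 2 = -120/2 = -60
x_2 = (-268 - 4(-60)) / 2 = -28/2 = -14
x_1 = (-60 - 4(-14)) / 2 = -4/2 = -2
x_0 = (-14 - 4(-2)) / 2 = -6/2 = -3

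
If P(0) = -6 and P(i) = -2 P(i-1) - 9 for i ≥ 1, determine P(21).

6291453

The fixed point is -9/(1 + 2) = -3, so P(i) + 3 = -2(P(i-1) + 3).
Hence P(i) = -3·(-2)^i - 3.
P(21) = -3·(-2)^{21} - 3 = -3·-2097152 - 3 = 6291453.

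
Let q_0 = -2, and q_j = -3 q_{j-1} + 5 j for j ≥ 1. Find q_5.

q_1 = -3*(-2) + 5 = 11
q_2 = -3*11 + 10 = -23
q_3 = -3*(-23) + 15 = 84
q_4 = -3*84 + 20 = -232
q_5 = -3*(-232) + 25 = 721

721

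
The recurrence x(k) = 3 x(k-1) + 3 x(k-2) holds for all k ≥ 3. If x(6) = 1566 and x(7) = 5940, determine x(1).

4

Rearranging, x(k-2) = (x(k) - 3 x(k-1)) / 3.
x(5) = (5940 - 3*1566) / 3 = 1242/3 = 414
x(4) = (1566 - 3*414) / 3 = 324/3 = 108
x(3) = (414 - 3*108) / 3 = 90/3 = 30
x(2) = (108 - 3*30) / 3 = 18/3 = 6
x(1) = (30 - 3*6) / 3 = 12/3 = 4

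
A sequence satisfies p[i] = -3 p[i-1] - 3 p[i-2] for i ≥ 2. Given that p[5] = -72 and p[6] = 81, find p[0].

-3

Rearranging, p[i-2] = (p[i] + 3 p[i-1]) / -3.
p[4] = (81 + 3(-72)) / -3 = -135/-3 = 45
p[3] = (-72 + 3(45)) / -3 = 63/-3 = -21
p[2] = (45 + 3(-21)) / -3 = -18/-3 = 6
p[1] = (-21 + 3(6)) / -3 = -3/-3 = 1
p[0] = (6 + 3(1)) / -3 = 9/-3 = -3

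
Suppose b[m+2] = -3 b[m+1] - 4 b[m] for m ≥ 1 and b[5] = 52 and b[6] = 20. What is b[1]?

Rearranging, b[m-2] = (b[m] + 3 b[m-1]) / -4.
b[4] = (20 + 3*52) / -4 = 176/-4 = -44
b[3] = (52 + 3*(-44)) / -4 = -80/-4 = 20
b[2] = (-44 + 3*20) / -4 = 16/-4 = -4
b[1] = (20 + 3*(-4)) / -4 = 8/-4 = -2

-2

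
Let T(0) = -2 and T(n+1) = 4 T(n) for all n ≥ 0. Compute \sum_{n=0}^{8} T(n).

T(1) = 4·(-2) = -8
T(2) = 4·(-8) = -32
T(3) = 4·(-32) = -128
T(4) = 4·(-128) = -512
T(5) = 4·(-512) = -2048
T(6) = 4·(-2048) = -8192
T(7) = 4·(-8192) = -32768
T(8) = 4·(-32768) = -131072
Sum = (-2) + (-8) + (-32) + (-128) + (-512) + (-2048) + (-8192) + (-32768) + (-131072) = -174762

-174762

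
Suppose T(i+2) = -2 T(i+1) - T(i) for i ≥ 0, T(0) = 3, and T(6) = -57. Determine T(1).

7

Let T(1) = x.
T(2) = -3 - 2x
T(3) = 6 + 3x
T(4) = -9 - 4x
T(5) = 12 + 5x
T(6) = -15 - 6x
So -15 - 6x = -57, giving x = 7.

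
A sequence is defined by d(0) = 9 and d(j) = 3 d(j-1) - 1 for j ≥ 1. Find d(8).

55769

d(1) = 3(9) - 1 = 26
d(2) = 3(26) - 1 = 77
d(3) = 3(77) - 1 = 230
d(4) = 3(230) - 1 = 689
d(5) = 3(689) - 1 = 2066
d(6) = 3(2066) - 1 = 6197
d(7) = 3(6197) - 1 = 18590
d(8) = 3(18590) - 1 = 55769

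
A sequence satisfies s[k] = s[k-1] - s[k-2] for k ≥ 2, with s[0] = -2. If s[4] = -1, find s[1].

Let s[1] = y.
s[2] = 2 + y
s[3] = 2
s[4] = -y
So -y = -1, giving y = 1.

1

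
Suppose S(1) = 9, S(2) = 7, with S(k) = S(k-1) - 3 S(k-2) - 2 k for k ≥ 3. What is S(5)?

13

S(3) = 7 - 3·9 - 6 = -26
S(4) = (-26) - 3·7 - 8 = -55
S(5) = (-55) - 3·(-26) - 10 = 13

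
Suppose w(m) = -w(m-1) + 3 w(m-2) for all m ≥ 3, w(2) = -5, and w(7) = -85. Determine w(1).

-5

Let w(1) = z.
w(3) = 5 + 3z
w(4) = -20 - 3z
w(5) = 35 + 12z
w(6) = -95 - 21z
w(7) = 200 + 57z
So 200 + 57z = -85, giving z = -5.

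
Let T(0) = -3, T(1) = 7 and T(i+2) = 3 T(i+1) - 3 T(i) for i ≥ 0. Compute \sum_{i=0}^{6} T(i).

445

T(2) = 3·7 - 3·(-3) = 30
T(3) = 3·30 - 3·7 = 69
T(4) = 3·69 - 3·30 = 117
T(5) = 3·117 - 3·69 = 144
T(6) = 3·144 - 3·117 = 81
Sum = (-3) + 7 + 30 + 69 + 117 + 144 + 81 = 445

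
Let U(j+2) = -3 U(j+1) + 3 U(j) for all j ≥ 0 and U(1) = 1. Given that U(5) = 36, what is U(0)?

1

Let U(0) = v.
U(2) = -3 + 3v
U(3) = 12 - 9v
U(4) = -45 + 36v
U(5) = 171 - 135v
So 171 - 135v = 36, giving v = 1.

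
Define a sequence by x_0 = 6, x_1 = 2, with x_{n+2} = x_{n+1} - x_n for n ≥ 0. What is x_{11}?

4

x_2 = 2 - 6 = -4
x_3 = (-4) - 2 = -6
x_4 = (-6) - (-4) = -2
x_5 = (-2) - (-6) = 4
x_6 = 4 - (-2) = 6
x_7 = 6 - 4 = 2
x_8 = 2 - 6 = -4
x_9 = (-4) - 2 = -6
x_{10} = (-6) - (-4) = -2
x_{11} = (-2) - (-6) = 4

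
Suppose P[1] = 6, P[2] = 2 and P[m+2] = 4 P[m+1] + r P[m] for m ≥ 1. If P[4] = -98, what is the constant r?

-5

P[3] = 8 + 6r
P[4] = 32 + 26r
So 32 + 26r = -98, giving r = -5.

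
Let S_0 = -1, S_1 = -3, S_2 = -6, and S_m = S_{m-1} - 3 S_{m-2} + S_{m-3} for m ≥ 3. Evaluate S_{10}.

-150

S_3 = (-6) - 3(-3) + (-1) = 2
S_4 = 2 - 3(-6) + (-3) = 17
S_5 = 17 - 3(2) + (-6) = 5
S_6 = 5 - 3(17) + 2 = -44
S_7 = (-44) - 3(5) + 17 = -42
S_8 = (-42) - 3(-44) + 5 = 95
S_9 = 95 - 3(-42) + (-44) = 177
S_{10} = 177 - 3(95) + (-42) = -150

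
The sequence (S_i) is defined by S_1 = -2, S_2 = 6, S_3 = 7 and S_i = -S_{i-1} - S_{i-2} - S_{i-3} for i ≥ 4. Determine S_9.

S_4 = -7 - 6 - (-2) = -11
S_5 = -(-11) - 7 - 6 = -2
S_6 = -(-2) - (-11) - 7 = 6
S_7 = -6 - (-2) - (-11) = 7
S_8 = -7 - 6 - (-2) = -11
S_9 = -(-11) - 7 - 6 = -2

-2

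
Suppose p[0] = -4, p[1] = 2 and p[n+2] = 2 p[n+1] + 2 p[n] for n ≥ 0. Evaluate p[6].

-112

p[2] = 2*2 + 2*(-4) = -4
p[3] = 2*(-4) + 2*2 = -4
p[4] = 2*(-4) + 2*(-4) = -16
p[5] = 2*(-16) + 2*(-4) = -40
p[6] = 2*(-40) + 2*(-16) = -112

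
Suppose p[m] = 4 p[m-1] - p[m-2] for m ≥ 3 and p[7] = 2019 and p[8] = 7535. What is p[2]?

5

Rearranging, p[m-2] = -(p[m] - 4 p[m-1]).
p[6] = -(7535 - 4·2019) = 541
p[5] = -(2019 - 4·541) = 145
p[4] = -(541 - 4·145) = 39
p[3] = -(145 - 4·39) = 11
p[2] = -(39 - 4·11) = 5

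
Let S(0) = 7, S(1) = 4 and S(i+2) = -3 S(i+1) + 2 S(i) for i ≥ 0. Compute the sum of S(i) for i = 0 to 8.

S(2) = -3(4) + 2(7) = 2
S(3) = -3(2) + 2(4) = 2
S(4) = -3(2) + 2(2) = -2
S(5) = -3(-2) + 2(2) = 10
S(6) = -3(10) + 2(-2) = -34
S(7) = -3(-34) + 2(10) = 122
S(8) = -3(122) + 2(-34) = -434
Sum = 7 + 4 + 2 + 2 + (-2) + 10 + (-34) + 122 + (-434) = -323

-323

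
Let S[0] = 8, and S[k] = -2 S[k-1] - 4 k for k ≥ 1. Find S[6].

S[1] = -2(8) - 4 = -20
S[2] = -2(-20) - 8 = 32
S[3] = -2(32) - 12 = -76
S[4] = -2(-76) - 16 = 136
S[5] = -2(136) - 20 = -292
S[6] = -2(-292) - 24 = 560

560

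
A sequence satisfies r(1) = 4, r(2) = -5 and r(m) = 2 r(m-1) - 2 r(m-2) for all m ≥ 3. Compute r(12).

r(3) = 2·(-5) - 2·4 = -18
r(4) = 2·(-18) - 2·(-5) = -26
r(5) = 2·(-26) - 2·(-18) = -16
r(6) = 2·(-16) - 2·(-26) = 20
r(7) = 2·20 - 2·(-16) = 72
r(8) = 2·72 - 2·20 = 104
r(9) = 2·104 - 2·72 = 64
r(10) = 2·64 - 2·104 = -80
r(11) = 2·(-80) - 2·64 = -288
r(12) = 2·(-288) - 2·(-80) = -416

-416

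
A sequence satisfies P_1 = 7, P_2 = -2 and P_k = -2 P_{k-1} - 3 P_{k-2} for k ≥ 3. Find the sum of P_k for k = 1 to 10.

P_3 = -2(-2) - 3(7) = -17
P_4 = -2(-17) - 3(-2) = 40
P_5 = -2(40) - 3(-17) = -29
P_6 = -2(-29) - 3(40) = -62
P_7 = -2(-62) - 3(-29) = 211
P_8 = -2(211) - 3(-62) = -236
P_9 = -2(-236) - 3(211) = -161
P_{10} = -2(-161) - 3(-236) = 1030
Sum = 7 + (-2) + (-17) + 40 + (-29) + (-62) + 211 + (-236) + (-161) + 1030 = 781

781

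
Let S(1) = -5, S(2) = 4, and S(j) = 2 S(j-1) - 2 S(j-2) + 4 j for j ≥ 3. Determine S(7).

-4

S(3) = 2(4) - 2(-5) + 12 = 30
S(4) = 2(30) - 2(4) + 16 = 68
S(5) = 2(68) - 2(30) + 20 = 96
S(6) = 2(96) - 2(68) + 24 = 80
S(7) = 2(80) - 2(96) + 28 = -4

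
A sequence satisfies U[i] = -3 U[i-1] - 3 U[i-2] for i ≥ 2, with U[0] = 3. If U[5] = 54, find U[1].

Let U[1] = v.
U[2] = -9 - 3v
U[3] = 27 + 6v
U[4] = -54 - 9v
U[5] = 81 + 9v
So 81 + 9v = 54, giving v = -3.

-3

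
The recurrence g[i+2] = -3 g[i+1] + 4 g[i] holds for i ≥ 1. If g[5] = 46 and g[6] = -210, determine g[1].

-5

Rearranging, g[i-2] = (g[i] + 3 g[i-1]) / 4.
g[4] = (-210 + 3*46) / 4 = -72/4 = -18
g[3] = (46 + 3*(-18)) / 4 = -8/4 = -2
g[2] = (-18 + 3*(-2)) / 4 = -24/4 = -6
g[1] = (-2 + 3*(-6)) / 4 = -20/4 = -5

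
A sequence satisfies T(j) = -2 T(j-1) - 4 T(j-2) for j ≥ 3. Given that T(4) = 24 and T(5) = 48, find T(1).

Rearranging, T(j-2) = (T(j) + 2 T(j-1)) / -4.
T(3) = (48 + 2·24) / -4 = 96/-4 = -24
T(2) = (24 + 2·(-24)) / -4 = -24/-4 = 6
T(1) = (-24 + 2·6) / -4 = -12/-4 = 3

3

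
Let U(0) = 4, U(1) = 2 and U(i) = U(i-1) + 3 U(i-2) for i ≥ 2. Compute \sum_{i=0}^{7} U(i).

U(2) = 2 + 3*4 = 14
U(3) = 14 + 3*2 = 20
U(4) = 20 + 3*14 = 62
U(5) = 62 + 3*20 = 122
U(6) = 122 + 3*62 = 308
U(7) = 308 + 3*122 = 674
Sum = 4 + 2 + 14 + 20 + 62 + 122 + 308 + 674 = 1206

1206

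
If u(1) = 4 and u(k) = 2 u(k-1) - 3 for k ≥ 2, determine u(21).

1048579

The fixed point is -3/(1 - 2) = 3, so u(k) - 3 = 2(u(k-1) - 3).
Hence u(k) = 1·2^{k-1} + 3.
u(21) = 1·2^{20} + 3 = 1·1048576 + 3 = 1048579.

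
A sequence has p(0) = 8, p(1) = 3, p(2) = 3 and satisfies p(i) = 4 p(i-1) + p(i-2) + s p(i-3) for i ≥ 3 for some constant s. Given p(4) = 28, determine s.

-1

p(3) = 15 + 8s
p(4) = 63 + 35s
So 63 + 35s = 28, giving s = -1.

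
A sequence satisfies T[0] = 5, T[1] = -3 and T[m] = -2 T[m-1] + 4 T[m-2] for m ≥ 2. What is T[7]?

T[2] = -2(-3) + 4(5) = 26
T[3] = -2(26) + 4(-3) = -64
T[4] = -2(-64) + 4(26) = 232
T[5] = -2(232) + 4(-64) = -720
T[6] = -2(-720) + 4(232) = 2368
T[7] = -2(2368) + 4(-720) = -7616

-7616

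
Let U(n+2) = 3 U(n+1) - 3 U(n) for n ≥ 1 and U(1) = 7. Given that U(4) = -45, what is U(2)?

3

Let U(2) = x.
U(3) = -21 + 3x
U(4) = -63 + 6x
So -63 + 6x = -45, giving x = 3.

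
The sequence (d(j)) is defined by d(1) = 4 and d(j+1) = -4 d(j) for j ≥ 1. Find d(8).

-65536

d(2) = -4(4) = -16
d(3) = -4(-16) = 64
d(4) = -4(64) = -256
d(5) = -4(-256) = 1024
d(6) = -4(1024) = -4096
d(7) = -4(-4096) = 16384
d(8) = -4(16384) = -65536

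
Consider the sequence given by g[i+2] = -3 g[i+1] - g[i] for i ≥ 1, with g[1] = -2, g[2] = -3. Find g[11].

g[3] = -3·(-3) - (-2) = 11
g[4] = -3·11 - (-3) = -30
g[5] = -3·(-30) - 11 = 79
g[6] = -3·79 - (-30) = -207
g[7] = -3·(-207) - 79 = 542
g[8] = -3·542 - (-207) = -1419
g[9] = -3·(-1419) - 542 = 3715
g[10] = -3·3715 - (-1419) = -9726
g[11] = -3·(-9726) - 3715 = 25463

25463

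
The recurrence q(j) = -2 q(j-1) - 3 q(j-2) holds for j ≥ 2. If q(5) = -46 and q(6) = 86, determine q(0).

2

Rearranging, q(j-2) = (q(j) + 2 q(j-1)) / -3.
q(4) = (86 + 2·(-46)) / -3 = -6/-3 = 2
q(3) = (-46 + 2·2) / -3 = -42/-3 = 14
q(2) = (2 + 2·14) / -3 = 30/-3 = -10
q(1) = (14 + 2·(-10)) / -3 = -6/-3 = 2
q(0) = (-10 + 2·2) / -3 = -6/-3 = 2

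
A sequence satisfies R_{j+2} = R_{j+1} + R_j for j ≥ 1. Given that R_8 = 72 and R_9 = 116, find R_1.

-4

Rearranging, R_{j-2} = R_j - R_{j-1}.
R_7 = 116 - 72 = 44
R_6 = 72 - 44 = 28
R_5 = 44 - 28 = 16
R_4 = 28 - 16 = 12
R_3 = 16 - 12 = 4
R_2 = 12 - 4 = 8
R_1 = 4 - 8 = -4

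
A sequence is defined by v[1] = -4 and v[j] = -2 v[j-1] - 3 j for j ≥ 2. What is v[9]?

-607

v[2] = -2·(-4) - 6 = 2
v[3] = -2·2 - 9 = -13
v[4] = -2·(-13) - 12 = 14
v[5] = -2·14 - 15 = -43
v[6] = -2·(-43) - 18 = 68
v[7] = -2·68 - 21 = -157
v[8] = -2·(-157) - 24 = 290
v[9] = -2·290 - 27 = -607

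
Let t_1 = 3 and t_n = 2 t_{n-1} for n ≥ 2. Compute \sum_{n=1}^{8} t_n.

t_2 = 2·3 = 6
t_3 = 2·6 = 12
t_4 = 2·12 = 24
t_5 = 2·24 = 48
t_6 = 2·48 = 96
t_7 = 2·96 = 192
t_8 = 2·192 = 384
Sum = 3 + 6 + 12 + 24 + 48 + 96 + 192 + 384 = 765

765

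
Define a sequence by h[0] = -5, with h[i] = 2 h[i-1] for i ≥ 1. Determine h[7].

h[1] = 2*(-5) = -10
h[2] = 2*(-10) = -20
h[3] = 2*(-20) = -40
h[4] = 2*(-40) = -80
h[5] = 2*(-80) = -160
h[6] = 2*(-160) = -320
h[7] = 2*(-320) = -640

-640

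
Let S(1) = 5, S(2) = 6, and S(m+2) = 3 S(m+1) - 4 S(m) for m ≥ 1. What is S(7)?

S(3) = 3·6 - 4·5 = -2
S(4) = 3·(-2) - 4·6 = -30
S(5) = 3·(-30) - 4·(-2) = -82
S(6) = 3·(-82) - 4·(-30) = -126
S(7) = 3·(-126) - 4·(-82) = -50

-50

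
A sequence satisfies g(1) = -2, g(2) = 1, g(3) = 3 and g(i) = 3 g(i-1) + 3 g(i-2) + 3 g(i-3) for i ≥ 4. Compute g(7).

g(4) = 3*3 + 3*1 + 3*(-2) = 6
g(5) = 3*6 + 3*3 + 3*1 = 30
g(6) = 3*30 + 3*6 + 3*3 = 117
g(7) = 3*117 + 3*30 + 3*6 = 459

459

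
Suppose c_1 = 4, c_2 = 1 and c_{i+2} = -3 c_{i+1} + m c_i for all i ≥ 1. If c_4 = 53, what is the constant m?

c_3 = -3 + 4m
c_4 = 9 - 11m
So 9 - 11m = 53, giving m = -4.

-4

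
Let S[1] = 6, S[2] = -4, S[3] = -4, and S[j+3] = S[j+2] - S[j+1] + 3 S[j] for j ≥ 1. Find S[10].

-12

S[4] = (-4) - (-4) + 3(6) = 18
S[5] = 18 - (-4) + 3(-4) = 10
S[6] = 10 - 18 + 3(-4) = -20
S[7] = (-20) - 10 + 3(18) = 24
S[8] = 24 - (-20) + 3(10) = 74
S[9] = 74 - 24 + 3(-20) = -10
S[10] = (-10) - 74 + 3(24) = -12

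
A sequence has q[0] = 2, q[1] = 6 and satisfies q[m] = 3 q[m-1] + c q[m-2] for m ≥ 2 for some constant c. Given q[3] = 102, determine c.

q[2] = 18 + 2c
q[3] = 54 + 12c
So 54 + 12c = 102, giving c = 4.

4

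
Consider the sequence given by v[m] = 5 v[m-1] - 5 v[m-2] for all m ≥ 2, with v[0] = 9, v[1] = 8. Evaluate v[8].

-58125

v[2] = 5*8 - 5*9 = -5
v[3] = 5*(-5) - 5*8 = -65
v[4] = 5*(-65) - 5*(-5) = -300
v[5] = 5*(-300) - 5*(-65) = -1175
v[6] = 5*(-1175) - 5*(-300) = -4375
v[7] = 5*(-4375) - 5*(-1175) = -16000
v[8] = 5*(-16000) - 5*(-4375) = -58125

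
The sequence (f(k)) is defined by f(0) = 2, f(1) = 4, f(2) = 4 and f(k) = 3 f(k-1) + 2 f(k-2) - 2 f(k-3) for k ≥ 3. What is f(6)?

f(3) = 3·4 + 2·4 - 2·2 = 16
f(4) = 3·16 + 2·4 - 2·4 = 48
f(5) = 3·48 + 2·16 - 2·4 = 168
f(6) = 3·168 + 2·48 - 2·16 = 568

568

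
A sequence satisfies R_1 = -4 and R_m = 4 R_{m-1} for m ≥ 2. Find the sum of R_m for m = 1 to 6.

-5460

R_2 = 4(-4) = -16
R_3 = 4(-16) = -64
R_4 = 4(-64) = -256
R_5 = 4(-256) = -1024
R_6 = 4(-1024) = -4096
Sum = (-4) + (-16) + (-64) + (-256) + (-1024) + (-4096) = -5460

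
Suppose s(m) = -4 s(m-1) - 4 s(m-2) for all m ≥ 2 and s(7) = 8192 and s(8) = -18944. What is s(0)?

Rearranging, s(m-2) = (s(m) + 4 s(m-1)) / -4.
s(6) = (-18944 + 4*8192) / -4 = 13824/-4 = -3456
s(5) = (8192 + 4*(-3456)) / -4 = -5632/-4 = 1408
s(4) = (-3456 + 4*1408) / -4 = 2176/-4 = -544
s(3) = (1408 + 4*(-544)) / -4 = -768/-4 = 192
s(2) = (-544 + 4*192) / -4 = 224/-4 = -56
s(1) = (192 + 4*(-56)) / -4 = -32/-4 = 8
s(0) = (-56 + 4*8) / -4 = -24/-4 = 6

6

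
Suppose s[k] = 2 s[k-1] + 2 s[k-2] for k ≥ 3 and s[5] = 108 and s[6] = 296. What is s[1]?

1

Rearranging, s[k-2] = (s[k] - 2 s[k-1]) / 2.
s[4] = (296 - 2*108) / 2 = 80/2 = 40
s[3] = (108 - 2*40) / 2 = 28/2 = 14
s[2] = (40 - 2*14) / 2 = 12/2 = 6
s[1] = (14 - 2*6) / 2 = 2/2 = 1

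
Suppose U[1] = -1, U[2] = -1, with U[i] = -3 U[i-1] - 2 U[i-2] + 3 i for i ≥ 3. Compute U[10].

U[3] = -3·(-1) - 2·(-1) + 9 = 14
U[4] = -3·14 - 2·(-1) + 12 = -28
U[5] = -3·(-28) - 2·14 + 15 = 71
U[6] = -3·71 - 2·(-28) + 18 = -139
U[7] = -3·(-139) - 2·71 + 21 = 296
U[8] = -3·296 - 2·(-139) + 24 = -586
U[9] = -3·(-586) - 2·296 + 27 = 1193
U[10] = -3·1193 - 2·(-586) + 30 = -2377

-2377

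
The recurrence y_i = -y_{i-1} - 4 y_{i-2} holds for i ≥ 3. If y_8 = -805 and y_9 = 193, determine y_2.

-1

Rearranging, y_{i-2} = (y_i + y_{i-1}) / -4.
y_7 = (193 + (-805)) / -4 = -612/-4 = 153
y_6 = (-805 + 153) / -4 = -652/-4 = 163
y_5 = (153 + 163) / -4 = 316/-4 = -79
y_4 = (163 + (-79)) / -4 = 84/-4 = -21
y_3 = (-79 + (-21)) / -4 = -100/-4 = 25
y_2 = (-21 + 25) / -4 = 4/-4 = -1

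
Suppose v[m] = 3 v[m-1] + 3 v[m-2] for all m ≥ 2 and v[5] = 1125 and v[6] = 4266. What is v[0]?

Rearranging, v[m-2] = (v[m] - 3 v[m-1]) / 3.
v[4] = (4266 - 3·1125) / 3 = 891/3 = 297
v[3] = (1125 - 3·297) / 3 = 234/3 = 78
v[2] = (297 - 3·78) / 3 = 63/3 = 21
v[1] = (78 - 3·21) / 3 = 15/3 = 5
v[0] = (21 - 3·5) / 3 = 6/3 = 2

2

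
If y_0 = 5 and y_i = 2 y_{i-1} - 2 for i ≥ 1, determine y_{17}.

The fixed point is -2/(1 - 2) = 2, so y_i - 2 = 2(y_{i-1} - 2).
Hence y_i = 3·2^i + 2.
y_{17} = 3·2^{17} + 2 = 3·131072 + 2 = 393218.

393218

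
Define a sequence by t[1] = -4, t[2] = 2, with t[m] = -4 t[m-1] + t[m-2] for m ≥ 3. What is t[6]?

t[3] = -4*2 + (-4) = -12
t[4] = -4*(-12) + 2 = 50
t[5] = -4*50 + (-12) = -212
t[6] = -4*(-212) + 50 = 898

898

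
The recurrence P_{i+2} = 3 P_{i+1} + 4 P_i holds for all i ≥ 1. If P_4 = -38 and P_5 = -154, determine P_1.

Rearranging, P_{i-2} = (P_i - 3 P_{i-1}) / 4.
P_3 = (-154 - 3·(-38)) / 4 = -40/4 = -10
P_2 = (-38 - 3·(-10)) / 4 = -8/4 = -2
P_1 = (-10 - 3·(-2)) / 4 = -4/4 = -1

-1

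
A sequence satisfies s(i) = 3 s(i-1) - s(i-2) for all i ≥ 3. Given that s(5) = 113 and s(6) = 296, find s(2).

5

Rearranging, s(i-2) = -(s(i) - 3 s(i-1)).
s(4) = -(296 - 3·113) = 43
s(3) = -(113 - 3·43) = 16
s(2) = -(43 - 3·16) = 5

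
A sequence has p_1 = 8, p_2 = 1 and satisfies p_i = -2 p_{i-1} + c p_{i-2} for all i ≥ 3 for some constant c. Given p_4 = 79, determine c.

-5

p_3 = -2 + 8c
p_4 = 4 - 15c
So 4 - 15c = 79, giving c = -5.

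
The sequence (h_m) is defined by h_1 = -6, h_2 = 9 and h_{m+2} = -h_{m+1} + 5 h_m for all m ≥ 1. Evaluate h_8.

h_3 = -9 + 5(-6) = -39
h_4 = -(-39) + 5(9) = 84
h_5 = -84 + 5(-39) = -279
h_6 = -(-279) + 5(84) = 699
h_7 = -699 + 5(-279) = -2094
h_8 = -(-2094) + 5(699) = 5589

5589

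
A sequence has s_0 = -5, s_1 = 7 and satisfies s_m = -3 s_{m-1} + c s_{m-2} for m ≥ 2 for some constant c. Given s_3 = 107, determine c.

s_2 = -21 - 5c
s_3 = 63 + 22c
So 63 + 22c = 107, giving c = 2.

2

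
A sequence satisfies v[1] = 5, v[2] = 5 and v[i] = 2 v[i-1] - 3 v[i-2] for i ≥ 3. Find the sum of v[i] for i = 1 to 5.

v[3] = 2·5 - 3·5 = -5
v[4] = 2·(-5) - 3·5 = -25
v[5] = 2·(-25) - 3·(-5) = -35
Sum = 5 + 5 + (-5) + (-25) + (-35) = -55

-55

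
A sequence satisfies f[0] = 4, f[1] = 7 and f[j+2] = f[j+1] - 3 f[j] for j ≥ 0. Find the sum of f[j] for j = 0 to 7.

35

f[2] = 7 - 3*4 = -5
f[3] = (-5) - 3*7 = -26
f[4] = (-26) - 3*(-5) = -11
f[5] = (-11) - 3*(-26) = 67
f[6] = 67 - 3*(-11) = 100
f[7] = 100 - 3*67 = -101
Sum = 4 + 7 + (-5) + (-26) + (-11) + 67 + 100 + (-101) = 35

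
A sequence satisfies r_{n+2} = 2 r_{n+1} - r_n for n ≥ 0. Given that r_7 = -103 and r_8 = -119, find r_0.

9

Rearranging, r_{n-2} = -(r_n - 2 r_{n-1}).
r_6 = -(-119 - 2*(-103)) = -87
r_5 = -(-103 - 2*(-87)) = -71
r_4 = -(-87 - 2*(-71)) = -55
r_3 = -(-71 - 2*(-55)) = -39
r_2 = -(-55 - 2*(-39)) = -23
r_1 = -(-39 - 2*(-23)) = -7
r_0 = -(-23 - 2*(-7)) = 9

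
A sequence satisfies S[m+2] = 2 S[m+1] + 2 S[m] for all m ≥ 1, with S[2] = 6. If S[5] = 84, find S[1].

-1

Let S[1] = w.
S[3] = 12 + 2w
S[4] = 36 + 4w
S[5] = 96 + 12w
So 96 + 12w = 84, giving w = -1.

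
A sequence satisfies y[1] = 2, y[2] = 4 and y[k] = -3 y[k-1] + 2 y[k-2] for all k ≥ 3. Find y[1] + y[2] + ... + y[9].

-14098

y[3] = -3·4 + 2·2 = -8
y[4] = -3·(-8) + 2·4 = 32
y[5] = -3·32 + 2·(-8) = -112
y[6] = -3·(-112) + 2·32 = 400
y[7] = -3·400 + 2·(-112) = -1424
y[8] = -3·(-1424) + 2·400 = 5072
y[9] = -3·5072 + 2·(-1424) = -18064
Sum = 2 + 4 + (-8) + 32 + (-112) + 400 + (-1424) + 5072 + (-18064) = -14098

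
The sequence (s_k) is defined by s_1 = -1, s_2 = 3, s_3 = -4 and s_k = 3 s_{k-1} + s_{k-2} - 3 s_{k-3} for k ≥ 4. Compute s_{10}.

s_4 = 3·(-4) + 3 - 3·(-1) = -6
s_5 = 3·(-6) + (-4) - 3·3 = -31
s_6 = 3·(-31) + (-6) - 3·(-4) = -87
s_7 = 3·(-87) + (-31) - 3·(-6) = -274
s_8 = 3·(-274) + (-87) - 3·(-31) = -816
s_9 = 3·(-816) + (-274) - 3·(-87) = -2461
s_{10} = 3·(-2461) + (-816) - 3·(-274) = -7377

-7377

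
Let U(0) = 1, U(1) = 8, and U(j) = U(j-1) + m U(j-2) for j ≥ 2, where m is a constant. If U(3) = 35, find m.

3

U(2) = 8 + m
U(3) = 8 + 9m
So 8 + 9m = 35, giving m = 3.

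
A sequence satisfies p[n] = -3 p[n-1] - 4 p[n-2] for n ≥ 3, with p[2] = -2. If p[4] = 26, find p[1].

Let p[1] = w.
p[3] = 6 - 4w
p[4] = -10 + 12w
So -10 + 12w = 26, giving w = 3.

3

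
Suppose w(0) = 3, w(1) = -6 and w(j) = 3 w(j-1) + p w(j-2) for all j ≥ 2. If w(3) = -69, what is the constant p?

w(2) = -18 + 3p
w(3) = -54 + 3p
So -54 + 3p = -69, giving p = -5.

-5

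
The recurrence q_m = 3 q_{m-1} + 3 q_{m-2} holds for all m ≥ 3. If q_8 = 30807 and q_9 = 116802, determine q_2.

7

Rearranging, q_{m-2} = (q_m - 3 q_{m-1}) / 3.
q_7 = (116802 - 3·30807) / 3 = 24381/3 = 8127
q_6 = (30807 - 3·8127) / 3 = 6426/3 = 2142
q_5 = (8127 - 3·2142) / 3 = 1701/3 = 567
q_4 = (2142 - 3·567) / 3 = 441/3 = 147
q_3 = (567 - 3·147) / 3 = 126/3 = 42
q_2 = (147 - 3·42) / 3 = 21/3 = 7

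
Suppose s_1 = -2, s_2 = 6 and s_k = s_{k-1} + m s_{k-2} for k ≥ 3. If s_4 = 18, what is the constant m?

3

s_3 = 6 - 2m
s_4 = 6 + 4m
So 6 + 4m = 18, giving m = 3.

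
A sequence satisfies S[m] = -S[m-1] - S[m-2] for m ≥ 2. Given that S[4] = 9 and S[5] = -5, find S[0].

-4

Rearranging, S[m-2] = -(S[m] + S[m-1]).
S[3] = -(-5 + 9) = -4
S[2] = -(9 + (-4)) = -5
S[1] = -(-4 + (-5)) = 9
S[0] = -(-5 + 9) = -4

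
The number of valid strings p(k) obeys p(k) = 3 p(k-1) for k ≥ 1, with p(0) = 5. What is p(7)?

10935

p(1) = 3·5 = 15
p(2) = 3·15 = 45
p(3) = 3·45 = 135
p(4) = 3·135 = 405
p(5) = 3·405 = 1215
p(6) = 3·1215 = 3645
p(7) = 3·3645 = 10935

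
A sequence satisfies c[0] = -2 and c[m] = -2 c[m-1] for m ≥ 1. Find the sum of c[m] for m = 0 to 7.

170

c[1] = -2·(-2) = 4
c[2] = -2·4 = -8
c[3] = -2·(-8) = 16
c[4] = -2·16 = -32
c[5] = -2·(-32) = 64
c[6] = -2·64 = -128
c[7] = -2·(-128) = 256
Sum = (-2) + 4 + (-8) + 16 + (-32) + 64 + (-128) + 256 = 170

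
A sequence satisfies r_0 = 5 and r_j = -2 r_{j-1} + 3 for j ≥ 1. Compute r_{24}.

67108865

The fixed point is 3/(1 + 2) = 1, so r_j - 1 = -2(r_{j-1} - 1).
Hence r_j = 4·(-2)^j + 1.
r_{24} = 4·(-2)^{24} + 1 = 4·16777216 + 1 = 67108865.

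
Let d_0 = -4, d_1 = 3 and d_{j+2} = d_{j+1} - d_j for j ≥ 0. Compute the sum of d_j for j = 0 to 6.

d_2 = 3 - (-4) = 7
d_3 = 7 - 3 = 4
d_4 = 4 - 7 = -3
d_5 = (-3) - 4 = -7
d_6 = (-7) - (-3) = -4
Sum = (-4) + 3 + 7 + 4 + (-3) + (-7) + (-4) = -4

-4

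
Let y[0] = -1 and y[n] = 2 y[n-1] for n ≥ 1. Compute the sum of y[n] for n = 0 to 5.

-63

y[1] = 2(-1) = -2
y[2] = 2(-2) = -4
y[3] = 2(-4) = -8
y[4] = 2(-8) = -16
y[5] = 2(-16) = -32
Sum = (-1) + (-2) + (-4) + (-8) + (-16) + (-32) = -63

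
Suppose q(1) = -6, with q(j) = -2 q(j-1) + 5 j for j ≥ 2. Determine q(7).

-549

q(2) = -2·(-6) + 10 = 22
q(3) = -2·22 + 15 = -29
q(4) = -2·(-29) + 20 = 78
q(5) = -2·78 + 25 = -131
q(6) = -2·(-131) + 30 = 292
q(7) = -2·292 + 35 = -549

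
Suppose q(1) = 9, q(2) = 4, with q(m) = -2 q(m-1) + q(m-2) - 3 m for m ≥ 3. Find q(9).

-1095

q(3) = -2(4) + 9 - 9 = -8
q(4) = -2(-8) + 4 - 12 = 8
q(5) = -2(8) + (-8) - 15 = -39
q(6) = -2(-39) + 8 - 18 = 68
q(7) = -2(68) + (-39) - 21 = -196
q(8) = -2(-196) + 68 - 24 = 436
q(9) = -2(436) + (-196) - 27 = -1095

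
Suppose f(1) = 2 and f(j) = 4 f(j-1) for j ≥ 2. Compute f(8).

f(2) = 4(2) = 8
f(3) = 4(8) = 32
f(4) = 4(32) = 128
f(5) = 4(128) = 512
f(6) = 4(512) = 2048
f(7) = 4(2048) = 8192
f(8) = 4(8192) = 32768

32768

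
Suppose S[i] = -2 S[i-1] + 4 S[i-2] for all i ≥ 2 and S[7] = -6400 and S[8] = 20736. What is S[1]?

Rearranging, S[i-2] = (S[i] + 2 S[i-1]) / 4.
S[6] = (20736 + 2*(-6400)) / 4 = 7936/4 = 1984
S[5] = (-6400 + 2*1984) / 4 = -2432/4 = -608
S[4] = (1984 + 2*(-608)) / 4 = 768/4 = 192
S[3] = (-608 + 2*192) / 4 = -224/4 = -56
S[2] = (192 + 2*(-56)) / 4 = 80/4 = 20
S[1] = (-56 + 2*20) / 4 = -16/4 = -4

-4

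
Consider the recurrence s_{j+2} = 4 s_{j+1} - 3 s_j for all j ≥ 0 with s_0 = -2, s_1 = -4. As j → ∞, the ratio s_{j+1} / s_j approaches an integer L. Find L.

3

The characteristic equation is r^2 - 4r + 3 = 0, which factors as (r - 3)(r - 1) = 0.
So the roots are 3 and 1. Since |3| > |1| and the coefficient of 3^j is non-zero, the ratio tends to 3.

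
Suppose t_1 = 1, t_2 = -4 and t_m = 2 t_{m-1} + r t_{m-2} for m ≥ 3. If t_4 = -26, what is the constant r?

t_3 = -8 + r
t_4 = -16 - 2r
So -16 - 2r = -26, giving r = 5.

5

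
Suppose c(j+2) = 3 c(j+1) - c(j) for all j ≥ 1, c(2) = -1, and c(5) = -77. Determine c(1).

Let c(1) = y.
c(3) = -3 - y
c(4) = -8 - 3y
c(5) = -21 - 8y
So -21 - 8y = -77, giving y = 7.

7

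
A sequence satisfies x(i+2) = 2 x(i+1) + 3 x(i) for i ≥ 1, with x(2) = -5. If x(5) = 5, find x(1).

Let x(1) = w.
x(3) = -10 + 3w
x(4) = -35 + 6w
x(5) = -100 + 21w
So -100 + 21w = 5, giving w = 5.

5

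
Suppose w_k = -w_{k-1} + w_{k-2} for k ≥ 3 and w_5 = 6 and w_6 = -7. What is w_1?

9

Rearranging, w_{k-2} = w_k + w_{k-1}.
w_4 = -7 + 6 = -1
w_3 = 6 + (-1) = 5
w_2 = -1 + 5 = 4
w_1 = 5 + 4 = 9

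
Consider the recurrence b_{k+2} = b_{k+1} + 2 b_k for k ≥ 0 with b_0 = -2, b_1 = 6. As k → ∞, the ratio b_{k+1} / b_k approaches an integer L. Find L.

The characteristic equation is r^2 - r - 2 = 0, which factors as (r - 2)(r + 1) = 0.
So the roots are 2 and -1. Since |2| > |-1| and the coefficient of 2^k is non-zero, the ratio tends to 2.

2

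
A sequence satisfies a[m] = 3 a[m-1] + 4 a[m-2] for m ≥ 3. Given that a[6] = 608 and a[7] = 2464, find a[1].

Rearranging, a[m-2] = (a[m] - 3 a[m-1]) / 4.
a[5] = (2464 - 3*608) / 4 = 640/4 = 160
a[4] = (608 - 3*160) / 4 = 128/4 = 32
a[3] = (160 - 3*32) / 4 = 64/4 = 16
a[2] = (32 - 3*16) / 4 = -16/4 = -4
a[1] = (16 - 3*(-4)) / 4 = 28/4 = 7

7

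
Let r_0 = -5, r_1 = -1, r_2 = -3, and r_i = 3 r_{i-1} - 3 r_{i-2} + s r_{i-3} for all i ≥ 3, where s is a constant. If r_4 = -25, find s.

r_3 = -6 - 5s
r_4 = -9 - 16s
So -9 - 16s = -25, giving s = 1.

1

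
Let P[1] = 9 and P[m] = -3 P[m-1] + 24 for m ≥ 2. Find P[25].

The fixed point is 24/(1 + 3) = 6, so P[m] - 6 = -3(P[m-1] - 6).
Hence P[m] = 3·(-3)^{m-1} + 6.
P[25] = 3·(-3)^{24} + 6 = 3·282429536481 + 6 = 847288609449.

847288609449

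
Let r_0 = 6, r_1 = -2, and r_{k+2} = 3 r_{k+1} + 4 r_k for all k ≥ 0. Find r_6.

3282

r_2 = 3*(-2) + 4*6 = 18
r_3 = 3*18 + 4*(-2) = 46
r_4 = 3*46 + 4*18 = 210
r_5 = 3*210 + 4*46 = 814
r_6 = 3*814 + 4*210 = 3282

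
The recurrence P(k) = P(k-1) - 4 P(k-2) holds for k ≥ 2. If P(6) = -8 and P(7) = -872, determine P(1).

Rearranging, P(k-2) = (P(k) - P(k-1)) / -4.
P(5) = (-872 - (-8)) / -4 = -864/-4 = 216
P(4) = (-8 - 216) / -4 = -224/-4 = 56
P(3) = (216 - 56) / -4 = 160/-4 = -40
P(2) = (56 - (-40)) / -4 = 96/-4 = -24
P(1) = (-40 - (-24)) / -4 = -16/-4 = 4

4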